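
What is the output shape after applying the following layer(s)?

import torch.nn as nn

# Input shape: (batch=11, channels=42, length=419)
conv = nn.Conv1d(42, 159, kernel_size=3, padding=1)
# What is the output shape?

Input shape: (11, 42, 419)
Output shape: (11, 159, 419)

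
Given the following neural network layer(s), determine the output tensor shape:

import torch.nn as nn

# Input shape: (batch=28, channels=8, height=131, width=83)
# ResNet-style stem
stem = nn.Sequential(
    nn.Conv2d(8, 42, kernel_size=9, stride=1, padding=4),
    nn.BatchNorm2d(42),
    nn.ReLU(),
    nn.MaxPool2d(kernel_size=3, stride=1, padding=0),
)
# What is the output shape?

Input shape: (28, 8, 131, 83)
  -> after Conv2d 9x9 stride=1: (28, 42, 131, 83)
Output shape: (28, 42, 129, 81)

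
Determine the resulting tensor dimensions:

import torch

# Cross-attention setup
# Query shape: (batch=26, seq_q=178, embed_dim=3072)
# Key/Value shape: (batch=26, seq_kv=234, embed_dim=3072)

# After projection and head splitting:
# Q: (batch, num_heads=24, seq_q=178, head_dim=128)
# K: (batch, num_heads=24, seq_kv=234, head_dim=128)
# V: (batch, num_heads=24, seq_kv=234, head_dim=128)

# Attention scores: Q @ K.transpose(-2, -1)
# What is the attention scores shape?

Input shape: (26, 178, 3072)
Output shape: (26, 24, 178, 234)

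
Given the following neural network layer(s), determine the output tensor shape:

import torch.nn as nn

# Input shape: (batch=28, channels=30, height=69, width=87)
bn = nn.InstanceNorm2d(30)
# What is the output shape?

Input shape: (28, 30, 69, 87)
Output shape: (28, 30, 69, 87)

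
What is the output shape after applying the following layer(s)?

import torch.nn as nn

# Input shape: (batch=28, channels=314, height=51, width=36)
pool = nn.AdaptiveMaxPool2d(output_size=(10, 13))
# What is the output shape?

Input shape: (28, 314, 51, 36)
Output shape: (28, 314, 10, 13)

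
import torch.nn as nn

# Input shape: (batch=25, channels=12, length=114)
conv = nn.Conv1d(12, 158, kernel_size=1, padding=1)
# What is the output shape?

Input shape: (25, 12, 114)
Output shape: (25, 158, 116)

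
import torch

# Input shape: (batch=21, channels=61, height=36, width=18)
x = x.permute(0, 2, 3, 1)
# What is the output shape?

Input shape: (21, 61, 36, 18)
Output shape: (21, 36, 18, 61)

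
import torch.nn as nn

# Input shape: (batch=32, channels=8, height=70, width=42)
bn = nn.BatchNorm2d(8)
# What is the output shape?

Input shape: (32, 8, 70, 42)
Output shape: (32, 8, 70, 42)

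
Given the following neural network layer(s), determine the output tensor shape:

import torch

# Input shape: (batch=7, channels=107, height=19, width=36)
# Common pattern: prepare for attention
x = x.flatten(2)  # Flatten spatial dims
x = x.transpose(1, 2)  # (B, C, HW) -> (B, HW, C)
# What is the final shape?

Input shape: (7, 107, 19, 36)
  -> after flatten(2): (7, 107, 684)
Output shape: (7, 684, 107)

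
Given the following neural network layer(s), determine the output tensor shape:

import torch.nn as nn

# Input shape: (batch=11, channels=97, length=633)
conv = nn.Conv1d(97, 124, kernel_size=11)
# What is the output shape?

Input shape: (11, 97, 633)
Output shape: (11, 124, 623)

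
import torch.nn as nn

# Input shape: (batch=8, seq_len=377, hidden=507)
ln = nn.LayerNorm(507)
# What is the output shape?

Input shape: (8, 377, 507)
Output shape: (8, 377, 507)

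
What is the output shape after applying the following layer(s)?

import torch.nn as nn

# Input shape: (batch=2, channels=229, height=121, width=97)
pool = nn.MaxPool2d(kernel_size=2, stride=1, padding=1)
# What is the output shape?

Input shape: (2, 229, 121, 97)
Output shape: (2, 229, 122, 98)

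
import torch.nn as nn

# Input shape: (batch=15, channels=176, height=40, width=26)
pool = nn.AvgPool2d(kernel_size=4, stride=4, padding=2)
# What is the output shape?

Input shape: (15, 176, 40, 26)
Output shape: (15, 176, 11, 7)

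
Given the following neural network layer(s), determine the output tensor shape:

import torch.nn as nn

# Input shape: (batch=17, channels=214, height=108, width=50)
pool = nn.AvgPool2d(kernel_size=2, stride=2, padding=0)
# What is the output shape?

Input shape: (17, 214, 108, 50)
Output shape: (17, 214, 54, 25)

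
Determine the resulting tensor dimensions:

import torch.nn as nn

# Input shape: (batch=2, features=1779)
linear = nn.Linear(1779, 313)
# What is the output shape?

Input shape: (2, 1779)
Output shape: (2, 313)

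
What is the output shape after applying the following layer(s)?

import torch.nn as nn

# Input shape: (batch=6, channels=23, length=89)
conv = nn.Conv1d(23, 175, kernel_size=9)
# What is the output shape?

Input shape: (6, 23, 89)
Output shape: (6, 175, 81)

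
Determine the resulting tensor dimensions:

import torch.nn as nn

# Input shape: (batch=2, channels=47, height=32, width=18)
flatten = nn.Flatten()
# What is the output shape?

Input shape: (2, 47, 32, 18)
Output shape: (2, 27072)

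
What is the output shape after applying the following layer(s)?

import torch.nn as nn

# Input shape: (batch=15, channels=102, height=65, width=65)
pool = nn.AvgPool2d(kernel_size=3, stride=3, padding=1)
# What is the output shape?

Input shape: (15, 102, 65, 65)
Output shape: (15, 102, 22, 22)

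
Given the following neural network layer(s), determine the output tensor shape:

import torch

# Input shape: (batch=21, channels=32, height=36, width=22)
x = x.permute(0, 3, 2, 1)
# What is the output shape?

Input shape: (21, 32, 36, 22)
Output shape: (21, 22, 36, 32)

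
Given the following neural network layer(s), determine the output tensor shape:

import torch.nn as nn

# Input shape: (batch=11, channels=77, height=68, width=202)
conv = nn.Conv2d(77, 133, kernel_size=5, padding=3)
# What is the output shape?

Input shape: (11, 77, 68, 202)
Output shape: (11, 133, 70, 204)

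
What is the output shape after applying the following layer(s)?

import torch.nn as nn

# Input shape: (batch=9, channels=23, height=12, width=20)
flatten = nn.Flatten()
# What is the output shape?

Input shape: (9, 23, 12, 20)
Output shape: (9, 5520)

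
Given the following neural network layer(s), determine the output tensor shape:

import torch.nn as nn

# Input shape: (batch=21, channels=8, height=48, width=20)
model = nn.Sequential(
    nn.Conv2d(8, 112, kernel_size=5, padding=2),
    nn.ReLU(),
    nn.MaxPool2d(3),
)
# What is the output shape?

Input shape: (21, 8, 48, 20)
  -> after Conv2d: (21, 112, 48, 20)
  -> after ReLU: (21, 112, 48, 20)
Output shape: (21, 112, 16, 6)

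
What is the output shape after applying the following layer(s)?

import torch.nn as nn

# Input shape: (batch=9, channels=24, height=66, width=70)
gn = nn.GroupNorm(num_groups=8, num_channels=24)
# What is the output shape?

Input shape: (9, 24, 66, 70)
Output shape: (9, 24, 66, 70)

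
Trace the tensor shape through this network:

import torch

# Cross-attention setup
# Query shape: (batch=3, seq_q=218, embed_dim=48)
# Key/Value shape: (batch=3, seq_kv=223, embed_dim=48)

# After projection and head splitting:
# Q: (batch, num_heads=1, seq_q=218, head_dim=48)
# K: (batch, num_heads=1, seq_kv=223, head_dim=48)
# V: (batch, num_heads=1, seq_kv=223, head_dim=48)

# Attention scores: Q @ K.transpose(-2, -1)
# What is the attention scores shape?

Input shape: (3, 218, 48)
Output shape: (3, 1, 218, 223)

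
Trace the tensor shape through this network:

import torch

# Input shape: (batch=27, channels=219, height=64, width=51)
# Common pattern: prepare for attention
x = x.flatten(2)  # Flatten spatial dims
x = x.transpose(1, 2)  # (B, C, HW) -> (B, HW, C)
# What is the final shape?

Input shape: (27, 219, 64, 51)
  -> after flatten(2): (27, 219, 3264)
Output shape: (27, 3264, 219)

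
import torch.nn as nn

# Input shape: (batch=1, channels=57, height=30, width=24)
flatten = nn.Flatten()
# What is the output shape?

Input shape: (1, 57, 30, 24)
Output shape: (1, 41040)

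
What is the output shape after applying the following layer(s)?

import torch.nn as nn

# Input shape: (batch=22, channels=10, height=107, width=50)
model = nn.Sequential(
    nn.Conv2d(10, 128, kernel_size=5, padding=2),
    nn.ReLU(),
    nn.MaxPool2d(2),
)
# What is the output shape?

Input shape: (22, 10, 107, 50)
  -> after Conv2d: (22, 128, 107, 50)
  -> after ReLU: (22, 128, 107, 50)
Output shape: (22, 128, 53, 25)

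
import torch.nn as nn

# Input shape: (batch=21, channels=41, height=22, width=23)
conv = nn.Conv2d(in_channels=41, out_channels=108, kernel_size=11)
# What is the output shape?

Input shape: (21, 41, 22, 23)
Output shape: (21, 108, 12, 13)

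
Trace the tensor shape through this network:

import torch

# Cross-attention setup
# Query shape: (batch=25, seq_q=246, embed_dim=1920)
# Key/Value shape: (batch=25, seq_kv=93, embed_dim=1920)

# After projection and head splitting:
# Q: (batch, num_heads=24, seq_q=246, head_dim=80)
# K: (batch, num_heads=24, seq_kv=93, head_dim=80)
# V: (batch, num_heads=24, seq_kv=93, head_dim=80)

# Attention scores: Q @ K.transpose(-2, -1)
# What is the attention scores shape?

Input shape: (25, 246, 1920)
Output shape: (25, 24, 246, 93)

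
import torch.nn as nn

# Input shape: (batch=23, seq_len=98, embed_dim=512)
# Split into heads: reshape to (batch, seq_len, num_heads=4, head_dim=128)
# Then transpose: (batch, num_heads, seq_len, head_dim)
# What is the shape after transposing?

Input shape: (23, 98, 512)
  -> after reshape: (23, 98, 4, 128)
Output shape: (23, 4, 98, 128)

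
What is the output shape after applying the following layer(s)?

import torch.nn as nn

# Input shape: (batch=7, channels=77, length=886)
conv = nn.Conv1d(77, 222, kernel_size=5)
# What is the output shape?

Input shape: (7, 77, 886)
Output shape: (7, 222, 882)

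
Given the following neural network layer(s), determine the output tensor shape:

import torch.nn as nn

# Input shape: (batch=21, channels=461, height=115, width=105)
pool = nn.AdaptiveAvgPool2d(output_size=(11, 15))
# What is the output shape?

Input shape: (21, 461, 115, 105)
Output shape: (21, 461, 11, 15)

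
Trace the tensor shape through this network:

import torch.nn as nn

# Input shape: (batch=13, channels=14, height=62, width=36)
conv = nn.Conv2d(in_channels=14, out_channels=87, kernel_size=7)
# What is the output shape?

Input shape: (13, 14, 62, 36)
Output shape: (13, 87, 56, 30)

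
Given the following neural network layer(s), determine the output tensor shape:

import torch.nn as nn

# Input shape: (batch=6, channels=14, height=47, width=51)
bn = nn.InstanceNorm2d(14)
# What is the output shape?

Input shape: (6, 14, 47, 51)
Output shape: (6, 14, 47, 51)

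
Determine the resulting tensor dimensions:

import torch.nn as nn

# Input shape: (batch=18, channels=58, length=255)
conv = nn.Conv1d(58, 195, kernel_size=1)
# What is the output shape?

Input shape: (18, 58, 255)
Output shape: (18, 195, 255)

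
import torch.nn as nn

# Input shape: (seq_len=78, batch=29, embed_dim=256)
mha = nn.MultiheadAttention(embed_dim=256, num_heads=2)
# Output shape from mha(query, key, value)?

Input shape: (78, 29, 256)
Output shape: (78, 29, 256)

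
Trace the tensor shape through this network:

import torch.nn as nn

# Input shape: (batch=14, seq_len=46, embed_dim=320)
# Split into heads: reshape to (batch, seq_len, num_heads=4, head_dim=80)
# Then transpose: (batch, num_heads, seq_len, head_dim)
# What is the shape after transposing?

Input shape: (14, 46, 320)
  -> after reshape: (14, 46, 4, 80)
Output shape: (14, 4, 46, 80)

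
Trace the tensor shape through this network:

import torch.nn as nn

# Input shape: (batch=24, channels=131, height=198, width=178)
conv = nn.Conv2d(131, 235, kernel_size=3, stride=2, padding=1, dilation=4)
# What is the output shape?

Input shape: (24, 131, 198, 178)
Output shape: (24, 235, 96, 86)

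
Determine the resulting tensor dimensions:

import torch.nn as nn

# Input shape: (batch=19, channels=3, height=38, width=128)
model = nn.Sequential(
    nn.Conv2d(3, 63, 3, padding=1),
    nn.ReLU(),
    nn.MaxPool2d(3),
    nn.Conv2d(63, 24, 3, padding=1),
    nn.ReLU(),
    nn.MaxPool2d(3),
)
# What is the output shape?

Input shape: (19, 3, 38, 128)
  -> after first Conv2d: (19, 63, 38, 128)
  -> after first MaxPool2d: (19, 63, 12, 42)
  -> after second Conv2d: (19, 24, 12, 42)
Output shape: (19, 24, 4, 14)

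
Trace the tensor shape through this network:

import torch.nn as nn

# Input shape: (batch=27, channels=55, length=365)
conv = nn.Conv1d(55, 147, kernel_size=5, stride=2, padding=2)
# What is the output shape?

Input shape: (27, 55, 365)
Output shape: (27, 147, 183)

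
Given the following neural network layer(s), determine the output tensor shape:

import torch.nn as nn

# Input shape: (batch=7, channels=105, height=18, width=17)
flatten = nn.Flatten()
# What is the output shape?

Input shape: (7, 105, 18, 17)
Output shape: (7, 32130)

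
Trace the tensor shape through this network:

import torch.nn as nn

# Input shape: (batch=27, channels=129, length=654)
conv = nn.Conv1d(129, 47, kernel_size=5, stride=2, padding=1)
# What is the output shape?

Input shape: (27, 129, 654)
Output shape: (27, 47, 326)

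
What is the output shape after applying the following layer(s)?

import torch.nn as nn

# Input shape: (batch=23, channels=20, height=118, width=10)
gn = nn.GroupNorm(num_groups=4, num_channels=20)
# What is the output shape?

Input shape: (23, 20, 118, 10)
Output shape: (23, 20, 118, 10)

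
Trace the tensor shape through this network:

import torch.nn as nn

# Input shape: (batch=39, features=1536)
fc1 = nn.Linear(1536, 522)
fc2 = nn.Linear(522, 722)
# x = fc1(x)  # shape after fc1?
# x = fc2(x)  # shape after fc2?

Input shape: (39, 1536)
  -> after fc1: (39, 522)
Output shape: (39, 722)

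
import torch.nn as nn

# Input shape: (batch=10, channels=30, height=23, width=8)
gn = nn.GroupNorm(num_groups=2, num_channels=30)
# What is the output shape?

Input shape: (10, 30, 23, 8)
Output shape: (10, 30, 23, 8)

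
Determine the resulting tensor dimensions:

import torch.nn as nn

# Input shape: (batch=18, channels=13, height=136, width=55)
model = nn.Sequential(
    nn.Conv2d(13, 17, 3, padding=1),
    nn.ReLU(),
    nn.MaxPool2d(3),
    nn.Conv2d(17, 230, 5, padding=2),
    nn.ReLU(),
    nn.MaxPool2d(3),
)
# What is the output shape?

Input shape: (18, 13, 136, 55)
  -> after first Conv2d: (18, 17, 136, 55)
  -> after first MaxPool2d: (18, 17, 45, 18)
  -> after second Conv2d: (18, 230, 45, 18)
Output shape: (18, 230, 15, 6)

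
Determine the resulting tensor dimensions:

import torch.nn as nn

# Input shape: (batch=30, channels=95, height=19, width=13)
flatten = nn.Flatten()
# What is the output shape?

Input shape: (30, 95, 19, 13)
Output shape: (30, 23465)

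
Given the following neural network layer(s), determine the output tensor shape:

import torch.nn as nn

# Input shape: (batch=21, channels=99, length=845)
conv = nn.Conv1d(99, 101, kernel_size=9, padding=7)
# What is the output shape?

Input shape: (21, 99, 845)
Output shape: (21, 101, 851)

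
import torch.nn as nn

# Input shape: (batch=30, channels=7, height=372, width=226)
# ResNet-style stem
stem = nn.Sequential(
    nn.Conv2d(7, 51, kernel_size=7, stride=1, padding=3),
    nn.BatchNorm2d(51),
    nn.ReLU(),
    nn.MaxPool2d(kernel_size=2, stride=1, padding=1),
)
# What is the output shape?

Input shape: (30, 7, 372, 226)
  -> after Conv2d 7x7 stride=1: (30, 51, 372, 226)
Output shape: (30, 51, 373, 227)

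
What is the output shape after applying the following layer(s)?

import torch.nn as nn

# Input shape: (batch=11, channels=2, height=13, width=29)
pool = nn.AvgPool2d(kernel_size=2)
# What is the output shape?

Input shape: (11, 2, 13, 29)
Output shape: (11, 2, 6, 14)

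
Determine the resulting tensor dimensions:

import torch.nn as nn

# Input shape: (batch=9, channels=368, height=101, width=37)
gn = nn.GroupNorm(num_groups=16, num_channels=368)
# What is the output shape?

Input shape: (9, 368, 101, 37)
Output shape: (9, 368, 101, 37)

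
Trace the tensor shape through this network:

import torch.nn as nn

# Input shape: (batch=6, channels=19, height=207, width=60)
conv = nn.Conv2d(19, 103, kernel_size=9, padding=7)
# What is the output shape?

Input shape: (6, 19, 207, 60)
Output shape: (6, 103, 213, 66)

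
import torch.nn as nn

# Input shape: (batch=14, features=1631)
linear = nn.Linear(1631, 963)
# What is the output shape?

Input shape: (14, 1631)
Output shape: (14, 963)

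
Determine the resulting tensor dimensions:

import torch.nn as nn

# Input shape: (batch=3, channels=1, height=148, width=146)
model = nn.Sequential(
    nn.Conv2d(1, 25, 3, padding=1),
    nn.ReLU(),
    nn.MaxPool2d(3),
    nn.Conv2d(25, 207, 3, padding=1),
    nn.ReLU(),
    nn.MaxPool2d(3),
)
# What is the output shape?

Input shape: (3, 1, 148, 146)
  -> after first Conv2d: (3, 25, 148, 146)
  -> after first MaxPool2d: (3, 25, 49, 48)
  -> after second Conv2d: (3, 207, 49, 48)
Output shape: (3, 207, 16, 16)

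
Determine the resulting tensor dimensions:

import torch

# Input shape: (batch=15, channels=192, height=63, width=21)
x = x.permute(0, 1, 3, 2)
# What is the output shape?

Input shape: (15, 192, 63, 21)
Output shape: (15, 192, 21, 63)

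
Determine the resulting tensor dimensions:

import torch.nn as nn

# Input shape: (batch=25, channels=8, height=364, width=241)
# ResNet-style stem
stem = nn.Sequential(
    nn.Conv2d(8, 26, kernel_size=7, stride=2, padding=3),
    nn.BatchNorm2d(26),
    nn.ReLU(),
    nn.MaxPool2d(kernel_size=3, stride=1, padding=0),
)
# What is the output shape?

Input shape: (25, 8, 364, 241)
  -> after Conv2d 7x7 stride=2: (25, 26, 182, 121)
Output shape: (25, 26, 180, 119)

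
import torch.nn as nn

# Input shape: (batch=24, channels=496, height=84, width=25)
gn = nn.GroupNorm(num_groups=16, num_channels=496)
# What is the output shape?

Input shape: (24, 496, 84, 25)
Output shape: (24, 496, 84, 25)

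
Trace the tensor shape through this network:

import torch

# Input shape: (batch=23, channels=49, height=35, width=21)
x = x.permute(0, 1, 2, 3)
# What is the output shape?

Input shape: (23, 49, 35, 21)
Output shape: (23, 49, 35, 21)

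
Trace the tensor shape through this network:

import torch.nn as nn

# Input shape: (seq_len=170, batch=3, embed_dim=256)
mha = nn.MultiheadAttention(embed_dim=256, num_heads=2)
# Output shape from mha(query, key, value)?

Input shape: (170, 3, 256)
Output shape: (170, 3, 256)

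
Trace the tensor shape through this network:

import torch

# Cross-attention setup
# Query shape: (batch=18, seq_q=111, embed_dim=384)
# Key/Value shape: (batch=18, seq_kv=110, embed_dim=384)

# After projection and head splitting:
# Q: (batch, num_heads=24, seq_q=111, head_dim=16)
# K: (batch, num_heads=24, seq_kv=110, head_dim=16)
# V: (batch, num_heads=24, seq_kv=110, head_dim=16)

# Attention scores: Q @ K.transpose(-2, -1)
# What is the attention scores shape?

Input shape: (18, 111, 384)
Output shape: (18, 24, 111, 110)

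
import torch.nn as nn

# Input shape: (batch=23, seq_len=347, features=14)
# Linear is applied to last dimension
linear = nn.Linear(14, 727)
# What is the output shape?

Input shape: (23, 347, 14)
Output shape: (23, 347, 727)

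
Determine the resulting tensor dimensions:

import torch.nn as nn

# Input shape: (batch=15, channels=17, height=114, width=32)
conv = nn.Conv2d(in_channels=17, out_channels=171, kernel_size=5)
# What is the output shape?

Input shape: (15, 17, 114, 32)
Output shape: (15, 171, 110, 28)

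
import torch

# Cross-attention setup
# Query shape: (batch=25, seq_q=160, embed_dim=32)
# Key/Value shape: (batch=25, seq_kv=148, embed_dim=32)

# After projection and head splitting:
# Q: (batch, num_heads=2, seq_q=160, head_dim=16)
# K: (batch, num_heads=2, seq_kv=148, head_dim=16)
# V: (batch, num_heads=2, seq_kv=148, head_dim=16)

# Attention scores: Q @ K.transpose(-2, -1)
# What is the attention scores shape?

Input shape: (25, 160, 32)
Output shape: (25, 2, 160, 148)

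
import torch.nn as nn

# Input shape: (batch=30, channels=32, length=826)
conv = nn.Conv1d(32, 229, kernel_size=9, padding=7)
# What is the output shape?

Input shape: (30, 32, 826)
Output shape: (30, 229, 832)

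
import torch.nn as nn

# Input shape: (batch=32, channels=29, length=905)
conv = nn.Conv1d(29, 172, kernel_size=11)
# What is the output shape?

Input shape: (32, 29, 905)
Output shape: (32, 172, 895)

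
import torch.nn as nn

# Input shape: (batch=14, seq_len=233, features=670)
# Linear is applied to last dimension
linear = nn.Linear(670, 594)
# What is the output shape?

Input shape: (14, 233, 670)
Output shape: (14, 233, 594)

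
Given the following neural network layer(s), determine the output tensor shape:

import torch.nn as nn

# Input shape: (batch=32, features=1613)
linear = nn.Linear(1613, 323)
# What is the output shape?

Input shape: (32, 1613)
Output shape: (32, 323)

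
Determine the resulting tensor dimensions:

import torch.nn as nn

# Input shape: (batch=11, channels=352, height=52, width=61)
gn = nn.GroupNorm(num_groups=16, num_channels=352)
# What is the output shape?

Input shape: (11, 352, 52, 61)
Output shape: (11, 352, 52, 61)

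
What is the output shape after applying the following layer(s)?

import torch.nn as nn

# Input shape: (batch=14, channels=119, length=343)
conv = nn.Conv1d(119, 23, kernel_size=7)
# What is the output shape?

Input shape: (14, 119, 343)
Output shape: (14, 23, 337)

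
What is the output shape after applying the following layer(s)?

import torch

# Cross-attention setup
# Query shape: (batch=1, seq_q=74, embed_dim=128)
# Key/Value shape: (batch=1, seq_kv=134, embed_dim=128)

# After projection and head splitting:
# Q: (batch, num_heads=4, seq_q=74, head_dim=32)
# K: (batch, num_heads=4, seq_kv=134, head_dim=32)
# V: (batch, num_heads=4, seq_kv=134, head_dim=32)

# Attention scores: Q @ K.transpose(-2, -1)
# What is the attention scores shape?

Input shape: (1, 74, 128)
Output shape: (1, 4, 74, 134)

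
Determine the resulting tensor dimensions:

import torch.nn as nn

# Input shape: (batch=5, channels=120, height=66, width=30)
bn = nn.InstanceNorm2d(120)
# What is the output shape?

Input shape: (5, 120, 66, 30)
Output shape: (5, 120, 66, 30)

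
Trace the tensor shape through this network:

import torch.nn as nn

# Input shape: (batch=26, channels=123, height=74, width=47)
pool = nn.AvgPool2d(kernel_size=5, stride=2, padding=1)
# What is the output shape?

Input shape: (26, 123, 74, 47)
Output shape: (26, 123, 36, 23)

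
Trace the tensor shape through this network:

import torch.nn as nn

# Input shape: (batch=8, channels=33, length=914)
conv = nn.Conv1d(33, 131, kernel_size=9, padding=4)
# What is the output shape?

Input shape: (8, 33, 914)
Output shape: (8, 131, 914)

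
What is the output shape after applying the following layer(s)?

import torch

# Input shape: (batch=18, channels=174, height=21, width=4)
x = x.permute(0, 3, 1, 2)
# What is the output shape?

Input shape: (18, 174, 21, 4)
Output shape: (18, 4, 174, 21)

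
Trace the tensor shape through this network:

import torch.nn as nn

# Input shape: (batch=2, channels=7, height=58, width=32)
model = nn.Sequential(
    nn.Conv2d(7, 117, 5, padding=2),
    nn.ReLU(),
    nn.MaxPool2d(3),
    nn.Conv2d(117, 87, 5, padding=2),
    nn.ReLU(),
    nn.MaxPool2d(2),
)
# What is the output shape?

Input shape: (2, 7, 58, 32)
  -> after first Conv2d: (2, 117, 58, 32)
  -> after first MaxPool2d: (2, 117, 19, 10)
  -> after second Conv2d: (2, 87, 19, 10)
Output shape: (2, 87, 9, 5)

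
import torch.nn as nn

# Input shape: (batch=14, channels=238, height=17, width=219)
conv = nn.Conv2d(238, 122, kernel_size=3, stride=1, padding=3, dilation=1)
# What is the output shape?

Input shape: (14, 238, 17, 219)
Output shape: (14, 122, 21, 223)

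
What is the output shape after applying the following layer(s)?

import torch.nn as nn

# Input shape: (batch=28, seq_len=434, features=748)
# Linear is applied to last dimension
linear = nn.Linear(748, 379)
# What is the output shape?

Input shape: (28, 434, 748)
Output shape: (28, 434, 379)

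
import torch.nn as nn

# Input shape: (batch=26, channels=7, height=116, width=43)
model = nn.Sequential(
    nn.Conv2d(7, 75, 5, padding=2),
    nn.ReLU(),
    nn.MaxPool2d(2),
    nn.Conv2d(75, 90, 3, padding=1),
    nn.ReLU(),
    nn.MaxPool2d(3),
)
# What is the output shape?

Input shape: (26, 7, 116, 43)
  -> after first Conv2d: (26, 75, 116, 43)
  -> after first MaxPool2d: (26, 75, 58, 21)
  -> after second Conv2d: (26, 90, 58, 21)
Output shape: (26, 90, 19, 7)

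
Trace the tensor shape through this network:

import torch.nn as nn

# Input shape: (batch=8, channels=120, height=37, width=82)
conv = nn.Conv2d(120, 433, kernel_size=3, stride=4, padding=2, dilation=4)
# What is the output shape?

Input shape: (8, 120, 37, 82)
Output shape: (8, 433, 9, 20)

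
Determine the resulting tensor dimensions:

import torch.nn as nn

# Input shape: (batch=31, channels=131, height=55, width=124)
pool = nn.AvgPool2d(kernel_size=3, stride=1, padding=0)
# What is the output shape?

Input shape: (31, 131, 55, 124)
Output shape: (31, 131, 53, 122)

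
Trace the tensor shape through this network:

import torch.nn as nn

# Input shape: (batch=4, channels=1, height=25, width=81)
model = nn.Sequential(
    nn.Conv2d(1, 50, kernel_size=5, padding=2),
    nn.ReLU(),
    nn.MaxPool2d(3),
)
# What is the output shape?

Input shape: (4, 1, 25, 81)
  -> after Conv2d: (4, 50, 25, 81)
  -> after ReLU: (4, 50, 25, 81)
Output shape: (4, 50, 8, 27)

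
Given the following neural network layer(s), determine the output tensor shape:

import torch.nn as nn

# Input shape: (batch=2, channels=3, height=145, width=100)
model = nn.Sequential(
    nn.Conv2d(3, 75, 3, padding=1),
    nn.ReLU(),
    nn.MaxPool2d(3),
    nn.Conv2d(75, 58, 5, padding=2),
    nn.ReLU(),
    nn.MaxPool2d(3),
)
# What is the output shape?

Input shape: (2, 3, 145, 100)
  -> after first Conv2d: (2, 75, 145, 100)
  -> after first MaxPool2d: (2, 75, 48, 33)
  -> after second Conv2d: (2, 58, 48, 33)
Output shape: (2, 58, 16, 11)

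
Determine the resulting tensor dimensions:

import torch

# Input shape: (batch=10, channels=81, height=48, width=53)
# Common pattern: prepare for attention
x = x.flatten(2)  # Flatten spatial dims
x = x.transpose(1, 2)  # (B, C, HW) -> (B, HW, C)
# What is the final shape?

Input shape: (10, 81, 48, 53)
  -> after flatten(2): (10, 81, 2544)
Output shape: (10, 2544, 81)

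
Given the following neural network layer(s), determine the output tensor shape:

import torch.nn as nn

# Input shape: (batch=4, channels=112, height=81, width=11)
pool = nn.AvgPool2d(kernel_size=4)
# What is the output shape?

Input shape: (4, 112, 81, 11)
Output shape: (4, 112, 20, 2)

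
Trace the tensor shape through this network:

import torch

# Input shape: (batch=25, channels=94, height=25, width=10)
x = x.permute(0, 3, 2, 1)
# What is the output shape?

Input shape: (25, 94, 25, 10)
Output shape: (25, 10, 25, 94)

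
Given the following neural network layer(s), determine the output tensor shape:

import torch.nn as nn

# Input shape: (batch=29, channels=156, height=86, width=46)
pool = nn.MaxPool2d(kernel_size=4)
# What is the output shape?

Input shape: (29, 156, 86, 46)
Output shape: (29, 156, 21, 11)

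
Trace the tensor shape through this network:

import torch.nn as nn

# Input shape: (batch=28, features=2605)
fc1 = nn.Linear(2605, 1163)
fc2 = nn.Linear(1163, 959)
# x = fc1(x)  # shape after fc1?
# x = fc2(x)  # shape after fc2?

Input shape: (28, 2605)
  -> after fc1: (28, 1163)
Output shape: (28, 959)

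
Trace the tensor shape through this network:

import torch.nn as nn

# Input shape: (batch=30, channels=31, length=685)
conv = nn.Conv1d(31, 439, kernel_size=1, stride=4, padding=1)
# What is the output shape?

Input shape: (30, 31, 685)
Output shape: (30, 439, 172)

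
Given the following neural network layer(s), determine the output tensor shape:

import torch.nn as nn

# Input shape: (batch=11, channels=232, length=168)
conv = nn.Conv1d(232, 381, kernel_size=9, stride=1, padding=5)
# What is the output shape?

Input shape: (11, 232, 168)
Output shape: (11, 381, 170)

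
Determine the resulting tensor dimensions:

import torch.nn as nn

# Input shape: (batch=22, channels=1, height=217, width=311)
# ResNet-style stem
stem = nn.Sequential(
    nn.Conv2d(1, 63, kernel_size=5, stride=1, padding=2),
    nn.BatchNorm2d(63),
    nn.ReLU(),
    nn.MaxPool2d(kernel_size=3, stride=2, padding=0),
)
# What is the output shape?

Input shape: (22, 1, 217, 311)
  -> after Conv2d 5x5 stride=1: (22, 63, 217, 311)
Output shape: (22, 63, 108, 155)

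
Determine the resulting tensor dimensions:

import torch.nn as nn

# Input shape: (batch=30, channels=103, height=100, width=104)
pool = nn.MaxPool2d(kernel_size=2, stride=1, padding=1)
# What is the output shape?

Input shape: (30, 103, 100, 104)
Output shape: (30, 103, 101, 105)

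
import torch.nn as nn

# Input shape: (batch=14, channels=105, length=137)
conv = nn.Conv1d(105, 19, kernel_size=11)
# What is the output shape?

Input shape: (14, 105, 137)
Output shape: (14, 19, 127)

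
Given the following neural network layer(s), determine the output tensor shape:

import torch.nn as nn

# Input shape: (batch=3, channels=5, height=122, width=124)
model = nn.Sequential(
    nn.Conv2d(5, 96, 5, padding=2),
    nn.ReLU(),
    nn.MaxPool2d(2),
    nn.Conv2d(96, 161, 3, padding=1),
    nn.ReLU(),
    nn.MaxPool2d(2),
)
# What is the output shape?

Input shape: (3, 5, 122, 124)
  -> after first Conv2d: (3, 96, 122, 124)
  -> after first MaxPool2d: (3, 96, 61, 62)
  -> after second Conv2d: (3, 161, 61, 62)
Output shape: (3, 161, 30, 31)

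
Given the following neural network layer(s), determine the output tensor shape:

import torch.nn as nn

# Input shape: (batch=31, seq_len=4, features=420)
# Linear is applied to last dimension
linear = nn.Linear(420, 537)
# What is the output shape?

Input shape: (31, 4, 420)
Output shape: (31, 4, 537)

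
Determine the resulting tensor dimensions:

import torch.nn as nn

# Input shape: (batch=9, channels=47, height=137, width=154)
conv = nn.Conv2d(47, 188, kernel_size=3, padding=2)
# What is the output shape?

Input shape: (9, 47, 137, 154)
Output shape: (9, 188, 139, 156)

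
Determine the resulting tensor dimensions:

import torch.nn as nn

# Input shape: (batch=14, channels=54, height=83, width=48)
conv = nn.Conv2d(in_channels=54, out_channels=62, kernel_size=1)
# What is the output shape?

Input shape: (14, 54, 83, 48)
Output shape: (14, 62, 83, 48)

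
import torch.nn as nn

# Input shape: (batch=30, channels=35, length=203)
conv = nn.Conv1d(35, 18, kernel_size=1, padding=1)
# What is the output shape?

Input shape: (30, 35, 203)
Output shape: (30, 18, 205)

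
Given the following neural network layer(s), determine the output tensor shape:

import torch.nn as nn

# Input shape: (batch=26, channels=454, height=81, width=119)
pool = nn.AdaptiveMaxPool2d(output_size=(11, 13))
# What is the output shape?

Input shape: (26, 454, 81, 119)
Output shape: (26, 454, 11, 13)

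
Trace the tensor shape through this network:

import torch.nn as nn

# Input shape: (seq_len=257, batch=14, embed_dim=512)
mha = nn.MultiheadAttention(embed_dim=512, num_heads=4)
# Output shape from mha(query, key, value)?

Input shape: (257, 14, 512)
Output shape: (257, 14, 512)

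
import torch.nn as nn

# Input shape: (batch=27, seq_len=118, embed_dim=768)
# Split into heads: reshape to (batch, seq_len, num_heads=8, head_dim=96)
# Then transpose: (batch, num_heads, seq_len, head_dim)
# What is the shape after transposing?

Input shape: (27, 118, 768)
  -> after reshape: (27, 118, 8, 96)
Output shape: (27, 8, 118, 96)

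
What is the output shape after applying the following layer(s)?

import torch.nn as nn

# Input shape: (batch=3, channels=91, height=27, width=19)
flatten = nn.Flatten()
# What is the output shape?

Input shape: (3, 91, 27, 19)
Output shape: (3, 46683)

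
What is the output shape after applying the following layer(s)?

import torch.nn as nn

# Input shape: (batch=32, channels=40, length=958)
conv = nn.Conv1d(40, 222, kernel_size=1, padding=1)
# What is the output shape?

Input shape: (32, 40, 958)
Output shape: (32, 222, 960)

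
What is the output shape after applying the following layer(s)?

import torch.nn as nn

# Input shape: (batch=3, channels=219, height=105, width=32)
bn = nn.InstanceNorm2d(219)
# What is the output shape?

Input shape: (3, 219, 105, 32)
Output shape: (3, 219, 105, 32)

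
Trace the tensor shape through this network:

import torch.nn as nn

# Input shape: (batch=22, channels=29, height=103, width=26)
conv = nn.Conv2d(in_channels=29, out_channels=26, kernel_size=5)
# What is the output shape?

Input shape: (22, 29, 103, 26)
Output shape: (22, 26, 99, 22)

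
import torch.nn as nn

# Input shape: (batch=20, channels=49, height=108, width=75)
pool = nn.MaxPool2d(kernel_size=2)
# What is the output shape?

Input shape: (20, 49, 108, 75)
Output shape: (20, 49, 54, 37)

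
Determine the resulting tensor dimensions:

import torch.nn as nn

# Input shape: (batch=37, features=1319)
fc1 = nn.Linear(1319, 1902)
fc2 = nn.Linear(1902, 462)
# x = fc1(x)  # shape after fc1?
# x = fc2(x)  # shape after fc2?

Input shape: (37, 1319)
  -> after fc1: (37, 1902)
Output shape: (37, 462)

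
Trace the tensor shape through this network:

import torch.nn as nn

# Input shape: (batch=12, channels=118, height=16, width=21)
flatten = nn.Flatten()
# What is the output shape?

Input shape: (12, 118, 16, 21)
Output shape: (12, 39648)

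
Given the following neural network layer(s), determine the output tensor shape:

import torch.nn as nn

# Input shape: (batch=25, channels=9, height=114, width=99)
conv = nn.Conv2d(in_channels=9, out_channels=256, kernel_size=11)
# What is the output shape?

Input shape: (25, 9, 114, 99)
Output shape: (25, 256, 104, 89)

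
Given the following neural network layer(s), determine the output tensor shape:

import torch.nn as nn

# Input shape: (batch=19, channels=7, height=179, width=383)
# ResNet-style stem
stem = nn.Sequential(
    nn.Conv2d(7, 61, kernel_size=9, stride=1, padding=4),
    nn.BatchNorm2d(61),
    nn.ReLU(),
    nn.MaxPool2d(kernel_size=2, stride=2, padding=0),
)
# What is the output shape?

Input shape: (19, 7, 179, 383)
  -> after Conv2d 9x9 stride=1: (19, 61, 179, 383)
Output shape: (19, 61, 89, 191)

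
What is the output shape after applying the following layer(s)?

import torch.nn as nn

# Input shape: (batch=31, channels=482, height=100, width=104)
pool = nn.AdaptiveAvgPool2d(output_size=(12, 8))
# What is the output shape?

Input shape: (31, 482, 100, 104)
Output shape: (31, 482, 12, 8)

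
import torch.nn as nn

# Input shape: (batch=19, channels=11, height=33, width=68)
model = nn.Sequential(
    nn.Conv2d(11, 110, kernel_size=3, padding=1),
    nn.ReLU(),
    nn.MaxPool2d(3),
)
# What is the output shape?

Input shape: (19, 11, 33, 68)
  -> after Conv2d: (19, 110, 33, 68)
  -> after ReLU: (19, 110, 33, 68)
Output shape: (19, 110, 11, 22)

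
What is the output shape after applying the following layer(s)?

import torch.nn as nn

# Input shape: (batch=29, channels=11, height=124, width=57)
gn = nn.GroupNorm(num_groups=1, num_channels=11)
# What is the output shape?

Input shape: (29, 11, 124, 57)
Output shape: (29, 11, 124, 57)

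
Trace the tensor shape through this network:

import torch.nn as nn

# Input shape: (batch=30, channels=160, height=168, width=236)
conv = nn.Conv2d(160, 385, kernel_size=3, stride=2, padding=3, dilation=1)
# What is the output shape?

Input shape: (30, 160, 168, 236)
Output shape: (30, 385, 86, 120)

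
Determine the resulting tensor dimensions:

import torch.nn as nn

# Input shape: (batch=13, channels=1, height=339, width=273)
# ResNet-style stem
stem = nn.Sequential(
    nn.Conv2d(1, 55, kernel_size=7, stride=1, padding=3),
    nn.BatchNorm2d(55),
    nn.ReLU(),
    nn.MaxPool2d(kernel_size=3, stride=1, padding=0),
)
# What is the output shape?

Input shape: (13, 1, 339, 273)
  -> after Conv2d 7x7 stride=1: (13, 55, 339, 273)
Output shape: (13, 55, 337, 271)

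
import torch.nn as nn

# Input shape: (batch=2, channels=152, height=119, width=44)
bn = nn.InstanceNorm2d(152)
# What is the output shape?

Input shape: (2, 152, 119, 44)
Output shape: (2, 152, 119, 44)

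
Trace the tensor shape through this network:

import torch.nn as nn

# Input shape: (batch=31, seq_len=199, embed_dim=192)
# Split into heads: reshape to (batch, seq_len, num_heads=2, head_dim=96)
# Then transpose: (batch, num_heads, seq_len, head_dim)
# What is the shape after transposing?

Input shape: (31, 199, 192)
  -> after reshape: (31, 199, 2, 96)
Output shape: (31, 2, 199, 96)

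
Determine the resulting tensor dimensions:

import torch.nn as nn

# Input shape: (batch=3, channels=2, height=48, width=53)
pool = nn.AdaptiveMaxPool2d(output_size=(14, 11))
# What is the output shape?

Input shape: (3, 2, 48, 53)
Output shape: (3, 2, 14, 11)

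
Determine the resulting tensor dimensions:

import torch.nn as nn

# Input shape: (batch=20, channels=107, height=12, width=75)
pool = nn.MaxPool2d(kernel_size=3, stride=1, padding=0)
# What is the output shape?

Input shape: (20, 107, 12, 75)
Output shape: (20, 107, 10, 73)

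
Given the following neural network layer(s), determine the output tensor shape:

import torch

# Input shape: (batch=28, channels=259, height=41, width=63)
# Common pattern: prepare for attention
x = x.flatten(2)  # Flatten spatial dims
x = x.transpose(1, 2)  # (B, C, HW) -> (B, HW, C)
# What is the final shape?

Input shape: (28, 259, 41, 63)
  -> after flatten(2): (28, 259, 2583)
Output shape: (28, 2583, 259)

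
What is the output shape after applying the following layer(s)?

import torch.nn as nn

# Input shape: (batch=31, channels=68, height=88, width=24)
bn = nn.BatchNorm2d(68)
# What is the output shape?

Input shape: (31, 68, 88, 24)
Output shape: (31, 68, 88, 24)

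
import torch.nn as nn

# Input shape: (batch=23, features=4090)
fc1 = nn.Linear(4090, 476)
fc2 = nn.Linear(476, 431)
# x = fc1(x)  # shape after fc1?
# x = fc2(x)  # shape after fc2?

Input shape: (23, 4090)
  -> after fc1: (23, 476)
Output shape: (23, 431)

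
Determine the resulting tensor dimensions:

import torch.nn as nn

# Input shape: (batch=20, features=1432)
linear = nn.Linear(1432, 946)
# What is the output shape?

Input shape: (20, 1432)
Output shape: (20, 946)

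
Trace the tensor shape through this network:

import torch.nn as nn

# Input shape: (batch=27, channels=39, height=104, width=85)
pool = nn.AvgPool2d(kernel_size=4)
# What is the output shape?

Input shape: (27, 39, 104, 85)
Output shape: (27, 39, 26, 21)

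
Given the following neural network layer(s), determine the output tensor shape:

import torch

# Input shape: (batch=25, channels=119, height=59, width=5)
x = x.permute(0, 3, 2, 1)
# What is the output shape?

Input shape: (25, 119, 59, 5)
Output shape: (25, 5, 59, 119)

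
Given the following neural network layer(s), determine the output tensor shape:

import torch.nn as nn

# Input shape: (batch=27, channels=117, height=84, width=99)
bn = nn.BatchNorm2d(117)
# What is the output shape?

Input shape: (27, 117, 84, 99)
Output shape: (27, 117, 84, 99)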